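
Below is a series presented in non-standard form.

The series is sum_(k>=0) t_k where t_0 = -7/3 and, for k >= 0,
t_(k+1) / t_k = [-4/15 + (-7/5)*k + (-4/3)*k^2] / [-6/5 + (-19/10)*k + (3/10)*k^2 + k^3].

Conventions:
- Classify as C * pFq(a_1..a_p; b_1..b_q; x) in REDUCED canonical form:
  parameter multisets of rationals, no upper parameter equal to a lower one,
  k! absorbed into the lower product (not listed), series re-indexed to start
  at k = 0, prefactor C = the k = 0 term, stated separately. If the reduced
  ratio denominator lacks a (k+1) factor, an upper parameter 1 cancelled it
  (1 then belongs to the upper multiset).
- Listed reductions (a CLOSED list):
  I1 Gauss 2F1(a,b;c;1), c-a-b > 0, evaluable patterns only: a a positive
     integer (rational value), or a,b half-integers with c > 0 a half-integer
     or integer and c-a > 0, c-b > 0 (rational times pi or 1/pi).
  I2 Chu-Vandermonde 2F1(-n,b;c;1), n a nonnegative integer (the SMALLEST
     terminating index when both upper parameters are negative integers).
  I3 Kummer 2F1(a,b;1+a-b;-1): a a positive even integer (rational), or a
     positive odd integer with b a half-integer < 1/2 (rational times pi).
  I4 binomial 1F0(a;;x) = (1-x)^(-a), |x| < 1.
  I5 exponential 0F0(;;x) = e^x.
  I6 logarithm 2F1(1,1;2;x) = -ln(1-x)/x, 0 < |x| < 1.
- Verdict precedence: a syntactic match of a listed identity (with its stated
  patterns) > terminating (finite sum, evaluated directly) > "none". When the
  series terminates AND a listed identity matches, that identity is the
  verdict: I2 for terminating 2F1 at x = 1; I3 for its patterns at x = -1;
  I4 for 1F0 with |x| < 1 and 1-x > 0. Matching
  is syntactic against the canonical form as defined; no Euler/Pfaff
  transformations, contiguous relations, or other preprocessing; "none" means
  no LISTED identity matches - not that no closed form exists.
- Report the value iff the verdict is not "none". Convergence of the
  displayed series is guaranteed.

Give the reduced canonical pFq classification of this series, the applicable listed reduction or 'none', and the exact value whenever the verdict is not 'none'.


x = -4/3 here; the reduced form reads 1F1, upper {1/4}, lower {-3/2}, C = -7/3. Verdict: none. No listed pattern accepts 1F1(1/4; -3/2; -4/3).

Structural cue: x = (-4/3) and the expanded ratio factors over Q; C = -7/3, x = -4/3, roots give parameters.
Term ratio: r(k) = (-4/3) * (k+1/4) / [(k-3/2) (k+1)] ; factor over Q: parameters, x = (-4/3), and C = -7/3.


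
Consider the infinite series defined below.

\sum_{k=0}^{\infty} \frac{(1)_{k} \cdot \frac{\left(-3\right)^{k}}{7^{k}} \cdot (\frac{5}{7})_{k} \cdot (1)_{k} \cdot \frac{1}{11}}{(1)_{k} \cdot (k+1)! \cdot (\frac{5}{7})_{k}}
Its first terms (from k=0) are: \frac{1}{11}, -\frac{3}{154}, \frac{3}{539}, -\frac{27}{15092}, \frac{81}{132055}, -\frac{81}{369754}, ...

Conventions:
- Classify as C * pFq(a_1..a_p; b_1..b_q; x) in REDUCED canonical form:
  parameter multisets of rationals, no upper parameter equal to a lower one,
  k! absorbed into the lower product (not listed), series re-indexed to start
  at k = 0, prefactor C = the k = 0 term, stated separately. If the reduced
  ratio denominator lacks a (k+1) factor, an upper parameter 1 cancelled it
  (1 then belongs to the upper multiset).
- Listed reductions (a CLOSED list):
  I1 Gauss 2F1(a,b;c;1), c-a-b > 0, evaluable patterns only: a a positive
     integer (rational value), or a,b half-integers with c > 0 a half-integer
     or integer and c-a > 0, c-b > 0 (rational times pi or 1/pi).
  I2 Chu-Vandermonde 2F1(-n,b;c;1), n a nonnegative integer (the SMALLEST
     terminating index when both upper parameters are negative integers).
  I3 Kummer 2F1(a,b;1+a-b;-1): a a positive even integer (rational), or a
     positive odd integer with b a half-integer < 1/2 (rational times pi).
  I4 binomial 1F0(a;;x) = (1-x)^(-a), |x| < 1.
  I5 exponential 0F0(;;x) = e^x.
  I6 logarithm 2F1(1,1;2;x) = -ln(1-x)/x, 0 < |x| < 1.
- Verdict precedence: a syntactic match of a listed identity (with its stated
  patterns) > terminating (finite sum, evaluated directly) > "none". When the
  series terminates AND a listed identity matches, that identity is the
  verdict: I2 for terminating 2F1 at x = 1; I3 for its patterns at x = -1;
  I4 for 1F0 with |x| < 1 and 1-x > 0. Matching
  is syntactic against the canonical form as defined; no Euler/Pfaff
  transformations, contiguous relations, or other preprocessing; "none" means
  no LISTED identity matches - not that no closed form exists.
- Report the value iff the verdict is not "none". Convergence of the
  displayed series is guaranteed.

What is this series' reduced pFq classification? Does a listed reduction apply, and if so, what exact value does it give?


Reduced: x = -\frac{3}{7}, 2F1, upper = {1, 1}, lower = {2}, C = \frac{1}{11}. Verdict: the I6 logarithm reduction matches (the logarithm: parameters (1,1;2), x = -\frac{3}{7}). Exact value: \frac{7}{33} \cdot \ln\left(\frac{10}{7}\right).

The tell: x = -\frac{3}{7} and (1)_k (C = 1/11) is k! itself.
Consecutive-term ratio: r(k) = -\frac{3}{7} * (k+1) (k+1) / [(k+2) (k+1)] - rational in k, leading ratio -\frac{3}{7}; with t_0 = \frac{1}{11}, classification follows.


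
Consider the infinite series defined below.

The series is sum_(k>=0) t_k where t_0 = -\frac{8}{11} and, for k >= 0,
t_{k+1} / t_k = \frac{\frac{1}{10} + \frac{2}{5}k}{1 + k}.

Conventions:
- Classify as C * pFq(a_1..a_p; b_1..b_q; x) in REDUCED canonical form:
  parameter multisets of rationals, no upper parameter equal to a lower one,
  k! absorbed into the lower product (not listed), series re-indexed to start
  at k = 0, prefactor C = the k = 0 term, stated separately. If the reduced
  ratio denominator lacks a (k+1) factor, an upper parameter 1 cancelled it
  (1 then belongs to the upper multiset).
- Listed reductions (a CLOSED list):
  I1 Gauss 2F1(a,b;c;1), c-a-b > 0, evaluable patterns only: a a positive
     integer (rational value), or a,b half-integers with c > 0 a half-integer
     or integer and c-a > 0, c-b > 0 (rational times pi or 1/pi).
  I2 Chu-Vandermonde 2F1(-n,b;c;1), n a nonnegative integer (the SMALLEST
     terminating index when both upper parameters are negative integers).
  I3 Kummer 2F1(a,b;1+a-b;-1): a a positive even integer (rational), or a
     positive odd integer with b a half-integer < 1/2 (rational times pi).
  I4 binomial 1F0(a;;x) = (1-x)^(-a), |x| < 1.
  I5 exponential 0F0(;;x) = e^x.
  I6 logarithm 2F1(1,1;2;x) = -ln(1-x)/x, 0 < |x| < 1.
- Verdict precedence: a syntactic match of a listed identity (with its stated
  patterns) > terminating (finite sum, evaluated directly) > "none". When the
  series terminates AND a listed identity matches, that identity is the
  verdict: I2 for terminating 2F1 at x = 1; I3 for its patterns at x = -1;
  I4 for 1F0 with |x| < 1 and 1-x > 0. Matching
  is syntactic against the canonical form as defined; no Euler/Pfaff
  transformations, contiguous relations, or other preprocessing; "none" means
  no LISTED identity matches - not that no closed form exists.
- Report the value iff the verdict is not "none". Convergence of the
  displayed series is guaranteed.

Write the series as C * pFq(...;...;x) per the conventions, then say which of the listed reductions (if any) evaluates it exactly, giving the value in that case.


Canonical form: C = -\frac{8}{11} times 1F0 with upper {\frac{1}{4}}, lower {-}, x = \frac{2}{5}. Verdict: binomial (I4) fires (the 1F0 binomial series: exponent -1/4, x = \frac{2}{5}). Exact value: \left(-\frac{8}{11}\right) \cdot \left(\frac{3}{5}\right)^{-\frac{1}{4}}.

First insight: from the first term -\frac{8}{11}: the expanded ratio factors over Q; prefactor -8/11, roots give parameters.
Step ratio: r(k) = \frac{2}{5} * (k+\frac{1}{4}) / [(k+1)] - poly over poly, x = \frac{2}{5} from leading terms; C = -\frac{8}{11} at k = 0.


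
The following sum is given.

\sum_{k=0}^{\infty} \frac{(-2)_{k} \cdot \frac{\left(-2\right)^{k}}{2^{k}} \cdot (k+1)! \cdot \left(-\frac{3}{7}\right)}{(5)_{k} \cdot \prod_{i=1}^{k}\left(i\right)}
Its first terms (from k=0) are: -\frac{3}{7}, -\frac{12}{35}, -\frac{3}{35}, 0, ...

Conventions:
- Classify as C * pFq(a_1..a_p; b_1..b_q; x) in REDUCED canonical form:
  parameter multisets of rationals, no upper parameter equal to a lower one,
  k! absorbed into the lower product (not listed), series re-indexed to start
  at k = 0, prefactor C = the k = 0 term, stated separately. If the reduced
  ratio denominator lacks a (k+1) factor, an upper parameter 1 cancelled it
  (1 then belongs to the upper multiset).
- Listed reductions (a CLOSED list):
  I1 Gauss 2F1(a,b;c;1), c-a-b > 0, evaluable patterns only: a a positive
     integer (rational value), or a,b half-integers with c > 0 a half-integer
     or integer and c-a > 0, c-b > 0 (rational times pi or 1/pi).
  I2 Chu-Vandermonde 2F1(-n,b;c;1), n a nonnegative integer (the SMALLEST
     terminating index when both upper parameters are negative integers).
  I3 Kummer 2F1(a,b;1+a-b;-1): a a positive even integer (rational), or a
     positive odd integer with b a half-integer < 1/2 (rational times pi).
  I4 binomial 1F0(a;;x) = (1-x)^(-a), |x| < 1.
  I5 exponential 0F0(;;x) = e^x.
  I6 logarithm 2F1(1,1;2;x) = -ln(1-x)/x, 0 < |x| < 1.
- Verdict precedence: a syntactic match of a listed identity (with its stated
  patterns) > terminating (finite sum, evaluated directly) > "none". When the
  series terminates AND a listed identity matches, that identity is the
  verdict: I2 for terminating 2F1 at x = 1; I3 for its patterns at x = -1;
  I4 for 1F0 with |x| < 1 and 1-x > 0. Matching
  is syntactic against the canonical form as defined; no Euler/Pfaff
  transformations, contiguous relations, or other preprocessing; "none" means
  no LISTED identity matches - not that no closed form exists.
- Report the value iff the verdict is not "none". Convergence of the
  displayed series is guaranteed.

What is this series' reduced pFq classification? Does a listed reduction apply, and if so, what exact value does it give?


Reduced: x = -1, 2F1, upper = {-2, 2}, lower = {5}, C = -\frac{3}{7}. Verdict: the Kummer evaluation I3 fires (x = -1; c = 5 equals 1+a-b for upper {-2, 2}: listed pattern). Exact value: -\frac{6}{7}.

Key step: t_0 = -\frac{3}{7} here, and the product of the first k integers (C = -3/7) is k!.
Step ratio: r(k) = -1 * (k-2) (k+2) / [(k+5) (k+1)] - rational in k, leading ratio -1; with t_0 = -\frac{3}{7}, classification follows.


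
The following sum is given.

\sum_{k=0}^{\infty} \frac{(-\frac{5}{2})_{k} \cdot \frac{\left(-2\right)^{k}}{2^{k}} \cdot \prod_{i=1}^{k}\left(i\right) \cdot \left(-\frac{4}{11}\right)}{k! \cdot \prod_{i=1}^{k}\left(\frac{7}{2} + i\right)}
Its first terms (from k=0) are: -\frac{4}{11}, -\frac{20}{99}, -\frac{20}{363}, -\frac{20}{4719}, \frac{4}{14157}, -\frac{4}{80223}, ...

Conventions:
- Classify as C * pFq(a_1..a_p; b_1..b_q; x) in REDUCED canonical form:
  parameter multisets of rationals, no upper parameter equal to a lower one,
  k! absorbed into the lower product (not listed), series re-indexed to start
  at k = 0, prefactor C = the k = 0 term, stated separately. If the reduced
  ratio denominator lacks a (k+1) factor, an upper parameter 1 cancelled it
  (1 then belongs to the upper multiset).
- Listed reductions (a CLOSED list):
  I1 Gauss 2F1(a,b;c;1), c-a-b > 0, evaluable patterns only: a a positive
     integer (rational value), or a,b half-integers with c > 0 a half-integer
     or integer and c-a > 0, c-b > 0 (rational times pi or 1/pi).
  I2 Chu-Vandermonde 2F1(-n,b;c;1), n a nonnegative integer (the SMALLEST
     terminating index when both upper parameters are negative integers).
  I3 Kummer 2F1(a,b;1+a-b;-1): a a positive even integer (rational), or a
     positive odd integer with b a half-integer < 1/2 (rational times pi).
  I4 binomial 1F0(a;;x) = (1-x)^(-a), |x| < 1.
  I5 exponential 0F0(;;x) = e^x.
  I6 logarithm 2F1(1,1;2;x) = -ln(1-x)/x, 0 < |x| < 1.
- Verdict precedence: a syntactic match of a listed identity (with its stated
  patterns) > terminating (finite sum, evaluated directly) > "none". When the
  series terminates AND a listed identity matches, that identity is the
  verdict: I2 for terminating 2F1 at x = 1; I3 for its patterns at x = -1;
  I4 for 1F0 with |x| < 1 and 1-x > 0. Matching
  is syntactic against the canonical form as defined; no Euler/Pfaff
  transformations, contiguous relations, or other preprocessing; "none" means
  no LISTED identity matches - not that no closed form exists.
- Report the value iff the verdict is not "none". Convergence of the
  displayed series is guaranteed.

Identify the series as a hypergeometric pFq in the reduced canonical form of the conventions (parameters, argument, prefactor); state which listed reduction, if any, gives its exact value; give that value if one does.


Reduced: x = -1, 2F1, upper = {-\frac{5}{2}, 1}, lower = {\frac{9}{2}}, C = -\frac{4}{11}. Verdict at x = -1: the Kummer evaluation I3 matches (x = -1; c = \frac{9}{2} equals 1+a-b for upper {-\frac{5}{2}, 1}: listed pattern). Sum: \left(-\frac{35}{176}\right) \cdot \pi.

First insight: with t_0 = -\frac{4}{11}, the two k-th powers (C = -4/11, x = -1) combine into one argument.
Step ratio: r(k) = -1 * (k-\frac{5}{2}) (k+1) / [(k+\frac{9}{2}) (k+1)] - rational in k. x = -1; t_0 = -\frac{4}{11}; negate the roots.


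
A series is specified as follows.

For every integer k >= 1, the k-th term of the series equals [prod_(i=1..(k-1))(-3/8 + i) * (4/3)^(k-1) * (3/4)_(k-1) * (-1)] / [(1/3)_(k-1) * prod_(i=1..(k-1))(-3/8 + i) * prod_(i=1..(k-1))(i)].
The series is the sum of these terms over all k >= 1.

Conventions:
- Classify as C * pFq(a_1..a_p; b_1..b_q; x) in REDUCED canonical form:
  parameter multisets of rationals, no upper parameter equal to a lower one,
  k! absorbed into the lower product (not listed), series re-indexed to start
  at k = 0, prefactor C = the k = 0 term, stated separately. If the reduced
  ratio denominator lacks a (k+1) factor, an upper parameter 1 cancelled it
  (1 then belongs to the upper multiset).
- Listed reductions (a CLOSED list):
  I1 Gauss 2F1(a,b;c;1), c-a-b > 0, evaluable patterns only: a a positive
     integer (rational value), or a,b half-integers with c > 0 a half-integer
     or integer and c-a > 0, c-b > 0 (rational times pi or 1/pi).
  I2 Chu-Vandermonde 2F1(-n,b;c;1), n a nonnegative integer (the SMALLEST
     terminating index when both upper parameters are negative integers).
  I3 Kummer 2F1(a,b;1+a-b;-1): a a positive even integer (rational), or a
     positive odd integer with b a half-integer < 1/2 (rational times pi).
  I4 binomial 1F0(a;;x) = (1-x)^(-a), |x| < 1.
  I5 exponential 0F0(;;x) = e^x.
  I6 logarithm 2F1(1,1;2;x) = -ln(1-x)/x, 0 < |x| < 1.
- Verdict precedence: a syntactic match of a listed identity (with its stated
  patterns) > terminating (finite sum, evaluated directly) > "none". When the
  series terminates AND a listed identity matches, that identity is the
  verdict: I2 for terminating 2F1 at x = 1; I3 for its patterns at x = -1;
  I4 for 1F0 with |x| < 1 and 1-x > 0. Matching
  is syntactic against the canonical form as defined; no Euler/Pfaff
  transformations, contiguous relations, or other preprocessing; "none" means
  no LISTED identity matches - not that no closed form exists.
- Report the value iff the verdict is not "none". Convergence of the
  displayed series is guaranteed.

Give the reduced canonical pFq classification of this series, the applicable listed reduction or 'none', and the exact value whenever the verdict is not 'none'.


The series (x = 4/3) is 1F1: upper {3/4}, lower {1/3}, prefactor -1. Verdict: none (x = 4/3): each listed identity misses the multisets {3/4} ; {1/3}.

First insight: t_0 = -1 here, and the running product (C = -1, x = 4/3) telescopes to a rising factorial.
Adjacent-term ratio: r(k) = (4/3) * (k+3/4) / [(k+1/3) (k+1)] ; factor over Q: parameters, x = (4/3), and C = -1.


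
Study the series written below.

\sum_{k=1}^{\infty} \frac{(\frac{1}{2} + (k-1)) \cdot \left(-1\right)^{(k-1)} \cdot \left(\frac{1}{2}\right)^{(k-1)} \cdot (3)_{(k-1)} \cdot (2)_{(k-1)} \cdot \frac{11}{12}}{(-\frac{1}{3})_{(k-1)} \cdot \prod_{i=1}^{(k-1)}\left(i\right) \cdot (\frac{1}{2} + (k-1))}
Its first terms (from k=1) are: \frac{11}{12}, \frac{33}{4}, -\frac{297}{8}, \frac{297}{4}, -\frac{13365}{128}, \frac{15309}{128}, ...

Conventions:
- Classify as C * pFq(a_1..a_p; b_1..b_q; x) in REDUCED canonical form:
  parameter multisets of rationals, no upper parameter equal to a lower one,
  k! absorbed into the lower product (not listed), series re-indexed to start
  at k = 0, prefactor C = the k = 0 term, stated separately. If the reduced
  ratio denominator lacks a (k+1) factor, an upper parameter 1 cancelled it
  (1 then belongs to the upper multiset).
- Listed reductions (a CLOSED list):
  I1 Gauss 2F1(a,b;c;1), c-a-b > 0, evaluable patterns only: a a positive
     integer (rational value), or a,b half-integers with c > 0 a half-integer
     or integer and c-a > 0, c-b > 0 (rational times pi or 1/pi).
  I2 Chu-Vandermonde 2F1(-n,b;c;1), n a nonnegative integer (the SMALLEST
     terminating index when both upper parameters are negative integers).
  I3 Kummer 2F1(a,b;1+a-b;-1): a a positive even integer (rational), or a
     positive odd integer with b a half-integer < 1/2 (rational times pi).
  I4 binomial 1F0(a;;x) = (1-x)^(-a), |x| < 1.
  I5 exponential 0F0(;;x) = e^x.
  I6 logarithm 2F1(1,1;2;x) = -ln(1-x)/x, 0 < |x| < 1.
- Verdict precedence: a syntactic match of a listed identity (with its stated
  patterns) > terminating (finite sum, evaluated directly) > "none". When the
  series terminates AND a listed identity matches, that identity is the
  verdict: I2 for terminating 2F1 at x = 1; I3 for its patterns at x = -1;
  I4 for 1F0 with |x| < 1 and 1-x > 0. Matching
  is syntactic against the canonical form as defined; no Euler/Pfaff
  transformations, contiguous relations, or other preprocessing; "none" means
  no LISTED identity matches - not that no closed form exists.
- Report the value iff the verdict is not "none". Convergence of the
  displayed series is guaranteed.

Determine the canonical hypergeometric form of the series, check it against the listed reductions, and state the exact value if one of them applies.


Canonical form: C = \frac{11}{12} times 2F1 with upper {2, 3}, lower {-\frac{1}{3}}, x = -\frac{1}{2}. Verdict: none. Every listed pattern misses the 2F1 form at -\frac{1}{2}, upper {2, 3}.

The tell: t_0 = \frac{11}{12} here, and k + 1/2 divides numerator and denominator alike; C = 11/12 after cancelling.
Adjacent-term ratio: r(k) = -\frac{1}{2} * (k+2) (k+3) / [(k-\frac{1}{3}) (k+1)] - poly over poly, x = -\frac{1}{2} from leading terms; C = \frac{11}{12} at k = 0.


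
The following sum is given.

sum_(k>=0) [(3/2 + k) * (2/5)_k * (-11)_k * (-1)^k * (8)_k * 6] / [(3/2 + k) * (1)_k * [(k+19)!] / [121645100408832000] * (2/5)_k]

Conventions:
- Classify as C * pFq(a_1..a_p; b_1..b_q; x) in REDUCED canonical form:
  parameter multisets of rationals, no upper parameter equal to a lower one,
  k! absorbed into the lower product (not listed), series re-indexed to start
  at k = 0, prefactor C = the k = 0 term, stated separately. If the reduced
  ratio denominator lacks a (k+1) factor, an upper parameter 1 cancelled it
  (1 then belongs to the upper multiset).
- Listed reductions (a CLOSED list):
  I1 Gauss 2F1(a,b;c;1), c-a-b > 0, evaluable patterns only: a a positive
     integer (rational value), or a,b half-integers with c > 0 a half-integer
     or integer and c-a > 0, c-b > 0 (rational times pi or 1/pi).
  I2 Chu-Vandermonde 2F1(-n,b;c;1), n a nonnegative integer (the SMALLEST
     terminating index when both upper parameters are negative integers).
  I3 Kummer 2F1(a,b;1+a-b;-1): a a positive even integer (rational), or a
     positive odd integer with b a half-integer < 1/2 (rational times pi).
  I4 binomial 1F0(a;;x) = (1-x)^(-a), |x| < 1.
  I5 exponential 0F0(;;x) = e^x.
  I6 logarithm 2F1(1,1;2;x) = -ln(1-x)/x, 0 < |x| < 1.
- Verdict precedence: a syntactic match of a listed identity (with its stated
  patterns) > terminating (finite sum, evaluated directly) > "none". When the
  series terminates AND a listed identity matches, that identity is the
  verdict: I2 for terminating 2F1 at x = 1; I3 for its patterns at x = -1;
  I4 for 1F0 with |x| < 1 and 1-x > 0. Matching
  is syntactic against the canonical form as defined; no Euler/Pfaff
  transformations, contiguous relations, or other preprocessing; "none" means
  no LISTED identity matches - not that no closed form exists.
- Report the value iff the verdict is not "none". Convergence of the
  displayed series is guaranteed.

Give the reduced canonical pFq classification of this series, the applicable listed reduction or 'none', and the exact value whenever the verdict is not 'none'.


The series (x = -1) is 2F1: upper {-11, 8}, lower {20}, prefactor 6. Verdict: Kummer's theorem (I3) fires (x = -1; c = 20 equals 1+a-b for upper {-11, 8}: listed pattern). Value: 11628/35.

Key step: from the first term 6: k + 3/2 divides numerator and denominator alike; C = 6 after cancelling.
Step ratio: r(k) = (-1) * (k-11) (k+8) / [(k+20) (k+1)] - rational in k. x = (-1); t_0 = 6; negate the roots.


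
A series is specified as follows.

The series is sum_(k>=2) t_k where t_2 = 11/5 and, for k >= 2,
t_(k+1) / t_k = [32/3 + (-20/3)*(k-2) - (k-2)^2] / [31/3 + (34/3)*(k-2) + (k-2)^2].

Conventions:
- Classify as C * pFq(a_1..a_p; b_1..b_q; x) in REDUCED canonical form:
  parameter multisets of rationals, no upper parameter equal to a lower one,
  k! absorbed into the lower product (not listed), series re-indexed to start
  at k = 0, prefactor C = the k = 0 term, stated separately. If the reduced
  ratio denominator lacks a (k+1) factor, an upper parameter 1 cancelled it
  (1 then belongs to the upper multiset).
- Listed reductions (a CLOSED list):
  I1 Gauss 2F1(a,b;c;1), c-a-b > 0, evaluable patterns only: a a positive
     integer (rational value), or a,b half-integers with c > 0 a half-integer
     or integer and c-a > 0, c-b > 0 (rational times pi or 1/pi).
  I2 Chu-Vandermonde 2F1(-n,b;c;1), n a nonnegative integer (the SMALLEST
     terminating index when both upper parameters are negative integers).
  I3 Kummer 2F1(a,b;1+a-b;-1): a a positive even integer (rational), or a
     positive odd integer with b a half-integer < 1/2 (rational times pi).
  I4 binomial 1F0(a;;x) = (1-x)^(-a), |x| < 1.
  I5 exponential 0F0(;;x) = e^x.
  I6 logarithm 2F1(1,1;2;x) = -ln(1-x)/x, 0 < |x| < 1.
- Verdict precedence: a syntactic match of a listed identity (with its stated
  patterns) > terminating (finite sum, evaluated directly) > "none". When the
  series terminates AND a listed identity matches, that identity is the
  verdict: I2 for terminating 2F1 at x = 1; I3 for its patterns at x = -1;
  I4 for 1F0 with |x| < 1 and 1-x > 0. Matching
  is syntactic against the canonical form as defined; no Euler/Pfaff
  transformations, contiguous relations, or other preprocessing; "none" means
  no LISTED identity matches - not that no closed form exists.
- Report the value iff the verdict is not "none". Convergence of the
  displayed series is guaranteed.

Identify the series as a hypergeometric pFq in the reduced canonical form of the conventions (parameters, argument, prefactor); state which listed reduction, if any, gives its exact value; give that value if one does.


Prefactor 11/5, argument -1: 2F1 with upper {-4/3, 8} over lower {31/3}. Verdict (x = -1): Kummer (I3) applies (x = -1; c = 31/3 equals 1+a-b for upper {-4/3, 8}: listed pattern). Value: 2299/486.

Key step: x = (-1) and the expanded ratio factors over Q; C = 11/5, x = -1, roots give parameters.
Ratio: r(k) = (-1) * (k-4/3) (k+8) / [(k+31/3) (k+1)] - rational in k. x = (-1); t_0 = 11/5; negate the roots.


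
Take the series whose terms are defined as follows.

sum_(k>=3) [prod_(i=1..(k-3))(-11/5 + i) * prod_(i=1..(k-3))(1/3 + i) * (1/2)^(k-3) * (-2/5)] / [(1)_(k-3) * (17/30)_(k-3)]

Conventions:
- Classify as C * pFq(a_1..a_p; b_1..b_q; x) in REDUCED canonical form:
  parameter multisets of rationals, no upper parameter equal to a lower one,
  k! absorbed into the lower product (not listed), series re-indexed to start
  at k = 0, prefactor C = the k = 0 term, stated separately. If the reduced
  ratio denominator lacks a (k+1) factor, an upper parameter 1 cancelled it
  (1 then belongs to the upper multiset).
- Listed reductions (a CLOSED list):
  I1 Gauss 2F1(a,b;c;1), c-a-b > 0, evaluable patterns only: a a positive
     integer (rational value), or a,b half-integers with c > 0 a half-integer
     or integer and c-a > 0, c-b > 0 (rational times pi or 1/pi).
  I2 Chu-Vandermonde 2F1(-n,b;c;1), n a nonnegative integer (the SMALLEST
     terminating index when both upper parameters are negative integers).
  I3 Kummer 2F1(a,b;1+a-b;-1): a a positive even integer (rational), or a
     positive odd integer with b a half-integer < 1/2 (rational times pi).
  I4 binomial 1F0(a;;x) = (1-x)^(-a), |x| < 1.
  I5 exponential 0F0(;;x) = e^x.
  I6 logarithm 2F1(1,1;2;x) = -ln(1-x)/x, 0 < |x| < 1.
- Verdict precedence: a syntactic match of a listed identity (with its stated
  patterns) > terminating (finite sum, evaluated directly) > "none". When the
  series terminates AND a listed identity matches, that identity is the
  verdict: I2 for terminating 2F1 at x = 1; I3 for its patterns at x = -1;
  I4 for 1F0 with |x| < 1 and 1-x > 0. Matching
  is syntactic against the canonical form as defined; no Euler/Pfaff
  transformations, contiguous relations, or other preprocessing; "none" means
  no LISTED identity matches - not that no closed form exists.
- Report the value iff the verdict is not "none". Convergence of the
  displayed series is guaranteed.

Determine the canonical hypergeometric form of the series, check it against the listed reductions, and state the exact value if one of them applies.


Prefactor -2/5, argument 1/2: 2F1 with upper {-6/5, 4/3} over lower {17/30}. Verdict: none here - no I1-I6 shape fits x = 1/2 with lower {17/30}.

Key step: x = (1/2) and the running product (C = -2/5) telescopes to a rising factorial.
Term ratio: r(k) = (1/2) * (k-6/5) (k+4/3) / [(k+17/30) (k+1)] ; factor over Q: parameters, x = (1/2), and C = -2/5.


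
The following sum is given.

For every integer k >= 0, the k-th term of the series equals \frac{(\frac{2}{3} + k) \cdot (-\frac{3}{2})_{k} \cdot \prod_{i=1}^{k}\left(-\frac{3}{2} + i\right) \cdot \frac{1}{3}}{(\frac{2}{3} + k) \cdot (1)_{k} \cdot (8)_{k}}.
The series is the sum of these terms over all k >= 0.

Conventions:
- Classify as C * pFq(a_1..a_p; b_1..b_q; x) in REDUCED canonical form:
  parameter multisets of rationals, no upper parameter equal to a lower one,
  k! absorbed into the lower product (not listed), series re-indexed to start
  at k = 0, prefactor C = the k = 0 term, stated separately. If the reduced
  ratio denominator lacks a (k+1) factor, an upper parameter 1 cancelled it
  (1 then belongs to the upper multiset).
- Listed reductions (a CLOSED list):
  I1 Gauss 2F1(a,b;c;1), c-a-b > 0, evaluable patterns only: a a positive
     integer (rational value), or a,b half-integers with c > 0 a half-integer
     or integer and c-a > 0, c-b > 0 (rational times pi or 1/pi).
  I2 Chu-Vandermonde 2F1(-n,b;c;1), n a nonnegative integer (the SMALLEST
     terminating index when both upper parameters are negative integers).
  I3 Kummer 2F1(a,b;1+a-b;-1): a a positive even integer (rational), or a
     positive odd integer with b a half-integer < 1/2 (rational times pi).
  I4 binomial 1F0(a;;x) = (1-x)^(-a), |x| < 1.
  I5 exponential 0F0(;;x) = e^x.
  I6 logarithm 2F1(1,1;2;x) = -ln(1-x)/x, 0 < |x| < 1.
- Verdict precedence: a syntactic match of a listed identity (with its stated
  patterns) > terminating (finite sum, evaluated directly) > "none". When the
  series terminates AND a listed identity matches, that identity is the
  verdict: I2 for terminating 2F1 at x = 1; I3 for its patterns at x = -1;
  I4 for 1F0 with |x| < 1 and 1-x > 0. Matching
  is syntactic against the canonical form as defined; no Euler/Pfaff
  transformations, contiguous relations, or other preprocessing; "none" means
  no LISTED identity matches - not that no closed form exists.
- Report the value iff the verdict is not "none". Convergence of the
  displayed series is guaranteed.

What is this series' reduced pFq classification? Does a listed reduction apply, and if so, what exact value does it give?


Classification (C = \frac{1}{3}): 2F1 with upper {-\frac{3}{2}, -\frac{1}{2}}, lower {8}, argument x = 1. Verdict at x = 1: the half-integer Gauss pattern (I1) matches (x = 1; upper {-\frac{3}{2}, -\frac{1}{2}} half-integers, c = 8 in the evaluable pattern). Its exact value is \frac{268435456}{234652275} / \pi.

Key observation: with t_0 = \frac{1}{3}, the factor k + 2/3 cancels (top and bottom), leaving C = 1/3, x = 1.
Term ratio: r(k) = 1 * (k-\frac{3}{2}) (k-\frac{1}{2}) / [(k+8) (k+1)] - rational; roots negated = parameters, x = 1, C = \frac{1}{3}.


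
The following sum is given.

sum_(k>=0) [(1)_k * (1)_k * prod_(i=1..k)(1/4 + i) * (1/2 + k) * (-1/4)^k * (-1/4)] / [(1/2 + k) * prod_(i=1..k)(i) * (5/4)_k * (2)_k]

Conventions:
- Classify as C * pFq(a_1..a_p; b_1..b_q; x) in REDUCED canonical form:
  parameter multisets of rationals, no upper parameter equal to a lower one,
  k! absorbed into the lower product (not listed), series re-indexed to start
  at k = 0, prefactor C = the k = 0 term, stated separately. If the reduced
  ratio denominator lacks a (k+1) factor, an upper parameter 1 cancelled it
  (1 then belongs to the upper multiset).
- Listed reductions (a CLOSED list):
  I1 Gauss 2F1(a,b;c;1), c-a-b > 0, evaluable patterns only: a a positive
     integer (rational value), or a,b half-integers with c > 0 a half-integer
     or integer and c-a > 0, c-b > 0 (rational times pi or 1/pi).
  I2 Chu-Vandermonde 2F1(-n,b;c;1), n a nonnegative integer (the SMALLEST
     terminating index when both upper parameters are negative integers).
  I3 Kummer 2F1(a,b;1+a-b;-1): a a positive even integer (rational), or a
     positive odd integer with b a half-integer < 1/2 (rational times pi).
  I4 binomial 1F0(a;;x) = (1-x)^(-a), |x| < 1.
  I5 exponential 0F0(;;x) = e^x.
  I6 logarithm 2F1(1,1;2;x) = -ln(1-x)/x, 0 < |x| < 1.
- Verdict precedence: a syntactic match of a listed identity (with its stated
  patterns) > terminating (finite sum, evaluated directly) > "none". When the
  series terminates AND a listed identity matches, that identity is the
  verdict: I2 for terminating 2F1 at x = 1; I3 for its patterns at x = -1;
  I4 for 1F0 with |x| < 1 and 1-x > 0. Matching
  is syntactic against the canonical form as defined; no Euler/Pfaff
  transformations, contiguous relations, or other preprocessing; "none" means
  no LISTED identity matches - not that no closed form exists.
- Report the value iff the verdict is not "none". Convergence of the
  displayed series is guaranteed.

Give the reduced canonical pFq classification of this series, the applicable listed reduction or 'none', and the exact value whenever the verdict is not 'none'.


The series (x = -1/4) is 2F1: upper {1, 1}, lower {2}, prefactor -1/4. Verdict: this is the logarithmic series (I6) (the logarithm: parameters (1,1;2), x = -1/4). Hence: (-1) * ln(5/4).

Structural cue: from the first term -1/4: striking the common factor k + 1/2 reduces the term (prefactor -1/4).
Step ratio: r(k) = (-1/4) * (k+1) (k+1) / [(k+2) (k+1)] - rational; roots negated = parameters, x = (-1/4), C = -1/4.


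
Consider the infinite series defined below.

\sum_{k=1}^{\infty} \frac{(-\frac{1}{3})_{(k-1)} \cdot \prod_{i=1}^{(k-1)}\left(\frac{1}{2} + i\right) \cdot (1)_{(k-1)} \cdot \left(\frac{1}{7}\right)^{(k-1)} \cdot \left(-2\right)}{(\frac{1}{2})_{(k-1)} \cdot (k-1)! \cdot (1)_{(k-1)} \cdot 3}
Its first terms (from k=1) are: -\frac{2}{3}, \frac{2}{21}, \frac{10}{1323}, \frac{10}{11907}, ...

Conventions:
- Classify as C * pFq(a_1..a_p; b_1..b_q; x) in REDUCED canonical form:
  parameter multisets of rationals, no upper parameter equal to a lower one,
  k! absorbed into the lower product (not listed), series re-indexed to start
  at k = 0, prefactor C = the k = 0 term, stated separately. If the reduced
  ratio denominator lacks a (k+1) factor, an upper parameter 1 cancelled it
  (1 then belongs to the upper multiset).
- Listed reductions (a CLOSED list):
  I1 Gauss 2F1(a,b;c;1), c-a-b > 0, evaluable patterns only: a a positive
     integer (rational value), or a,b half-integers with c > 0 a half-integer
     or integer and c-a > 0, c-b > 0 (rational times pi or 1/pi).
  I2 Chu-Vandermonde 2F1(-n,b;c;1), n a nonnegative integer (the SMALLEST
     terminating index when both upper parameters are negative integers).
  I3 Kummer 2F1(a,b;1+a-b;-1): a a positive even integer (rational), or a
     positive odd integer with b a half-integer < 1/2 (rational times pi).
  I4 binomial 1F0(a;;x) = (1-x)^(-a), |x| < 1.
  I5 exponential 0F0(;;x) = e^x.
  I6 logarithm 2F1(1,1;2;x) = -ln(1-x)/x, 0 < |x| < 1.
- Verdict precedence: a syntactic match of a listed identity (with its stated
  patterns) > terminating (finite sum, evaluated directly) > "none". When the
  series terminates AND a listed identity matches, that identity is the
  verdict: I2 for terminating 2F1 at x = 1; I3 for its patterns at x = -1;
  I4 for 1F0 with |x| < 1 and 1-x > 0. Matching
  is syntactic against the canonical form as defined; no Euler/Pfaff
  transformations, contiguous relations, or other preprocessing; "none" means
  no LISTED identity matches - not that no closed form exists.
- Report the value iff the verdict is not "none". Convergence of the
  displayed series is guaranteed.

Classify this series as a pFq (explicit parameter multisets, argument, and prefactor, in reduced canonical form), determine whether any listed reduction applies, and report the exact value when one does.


Prefactor -\frac{2}{3}, argument \frac{1}{7}: 2F1 with upper {-\frac{1}{3}, \frac{3}{2}} over lower {\frac{1}{2}}. Verdict: none - at argument \frac{1}{7} the multisets {-\frac{1}{3}, \frac{3}{2}} ; {\frac{1}{2}} match no listed identity.

Structural cue: x = \frac{1}{7} and the constant factors (C = -2/3, x = 1/7) combine into one prefactor.
Term ratio: r(k) = \frac{1}{7} * (k-\frac{1}{3}) (k+\frac{3}{2}) / [(k+\frac{1}{2}) (k+1)] - poly over poly, x = \frac{1}{7} from leading terms; C = -\frac{2}{3} at k = 0.


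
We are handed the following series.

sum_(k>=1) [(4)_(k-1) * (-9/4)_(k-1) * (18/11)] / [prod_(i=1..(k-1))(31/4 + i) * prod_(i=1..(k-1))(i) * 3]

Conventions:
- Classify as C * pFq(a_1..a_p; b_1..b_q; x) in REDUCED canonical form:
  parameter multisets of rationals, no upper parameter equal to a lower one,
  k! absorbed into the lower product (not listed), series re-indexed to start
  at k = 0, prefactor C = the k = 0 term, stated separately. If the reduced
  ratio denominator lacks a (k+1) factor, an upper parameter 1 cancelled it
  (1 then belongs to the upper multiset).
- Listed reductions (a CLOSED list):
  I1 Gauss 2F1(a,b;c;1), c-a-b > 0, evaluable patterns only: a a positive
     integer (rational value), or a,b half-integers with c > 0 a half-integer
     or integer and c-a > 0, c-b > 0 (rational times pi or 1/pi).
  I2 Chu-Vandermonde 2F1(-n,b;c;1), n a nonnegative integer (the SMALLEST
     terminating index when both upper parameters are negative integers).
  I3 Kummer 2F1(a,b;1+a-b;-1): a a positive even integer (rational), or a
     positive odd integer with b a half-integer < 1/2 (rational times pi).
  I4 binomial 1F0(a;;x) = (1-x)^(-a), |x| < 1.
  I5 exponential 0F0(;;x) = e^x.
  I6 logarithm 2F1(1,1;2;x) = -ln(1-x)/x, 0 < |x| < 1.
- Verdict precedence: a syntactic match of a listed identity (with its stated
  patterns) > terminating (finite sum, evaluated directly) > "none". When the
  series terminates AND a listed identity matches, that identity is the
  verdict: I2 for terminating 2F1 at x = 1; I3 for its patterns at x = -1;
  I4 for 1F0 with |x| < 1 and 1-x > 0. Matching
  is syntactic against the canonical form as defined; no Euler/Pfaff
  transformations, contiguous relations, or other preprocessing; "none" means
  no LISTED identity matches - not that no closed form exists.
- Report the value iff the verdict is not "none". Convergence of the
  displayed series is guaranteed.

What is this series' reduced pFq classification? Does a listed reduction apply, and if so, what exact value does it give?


First insight: t_0 = 6/11 here, and the constant factors (C = 6/11, x = 1) combine into one prefactor.
Ratio: r(k) = 1 * (k-9/4) (k+4) / [(k+35/4) (k+1)] - rational in k. x = 1; t_0 = 6/11; negate the roots.

This is 6/11 * 2F1(-9/4, 4; 35/4; 1) in reduced canonical form. Verdict: Gauss (I1, integer-parameter pattern) matches (x = 1: the Gamma ratio telescopes since c-a-b = 7 > 0 and a = 4 in Z>0). Hence: 121923/788480.


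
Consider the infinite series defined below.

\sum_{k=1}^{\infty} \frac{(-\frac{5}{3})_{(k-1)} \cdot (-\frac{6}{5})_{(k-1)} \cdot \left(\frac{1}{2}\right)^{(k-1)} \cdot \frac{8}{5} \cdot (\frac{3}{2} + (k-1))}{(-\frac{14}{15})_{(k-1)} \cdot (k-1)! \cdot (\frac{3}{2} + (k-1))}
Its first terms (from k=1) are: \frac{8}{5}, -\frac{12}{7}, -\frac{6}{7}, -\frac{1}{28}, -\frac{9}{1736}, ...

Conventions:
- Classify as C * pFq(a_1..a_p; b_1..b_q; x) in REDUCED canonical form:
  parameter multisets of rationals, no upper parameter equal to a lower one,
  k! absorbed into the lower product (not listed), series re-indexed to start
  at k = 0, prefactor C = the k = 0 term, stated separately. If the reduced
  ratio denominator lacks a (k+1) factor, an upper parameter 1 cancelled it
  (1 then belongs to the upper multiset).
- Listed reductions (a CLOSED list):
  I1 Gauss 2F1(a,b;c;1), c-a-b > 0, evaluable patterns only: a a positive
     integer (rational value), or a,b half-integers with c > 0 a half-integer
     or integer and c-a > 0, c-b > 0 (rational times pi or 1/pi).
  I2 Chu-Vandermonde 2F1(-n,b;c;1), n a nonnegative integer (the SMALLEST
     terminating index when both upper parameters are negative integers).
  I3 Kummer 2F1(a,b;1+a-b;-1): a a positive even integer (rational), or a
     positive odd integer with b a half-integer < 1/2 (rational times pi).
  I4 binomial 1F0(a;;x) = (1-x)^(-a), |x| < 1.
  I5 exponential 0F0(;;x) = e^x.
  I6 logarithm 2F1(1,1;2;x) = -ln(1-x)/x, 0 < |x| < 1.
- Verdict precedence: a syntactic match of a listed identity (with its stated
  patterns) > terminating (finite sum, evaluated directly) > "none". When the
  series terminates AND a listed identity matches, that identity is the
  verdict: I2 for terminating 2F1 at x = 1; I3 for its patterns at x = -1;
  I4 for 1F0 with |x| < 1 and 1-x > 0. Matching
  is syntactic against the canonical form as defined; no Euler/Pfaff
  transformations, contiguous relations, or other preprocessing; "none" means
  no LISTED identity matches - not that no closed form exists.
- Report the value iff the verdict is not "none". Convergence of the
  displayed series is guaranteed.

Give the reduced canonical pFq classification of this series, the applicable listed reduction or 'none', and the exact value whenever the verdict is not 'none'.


At argument \frac{1}{2}: a 2F1 with upper {-\frac{5}{3}, -\frac{6}{5}}, lower {-\frac{14}{15}}, scaled by C = \frac{8}{5}. Verdict: none. A 2F1 with upper {-\frac{5}{3}, -\frac{6}{5}} fits none of I1-I6 at x = \frac{1}{2}; the sum runs forever.

First insight: t_0 being \frac{8}{5}, k + 3/2 divides numerator and denominator alike; prefactor 8/5 after cancelling.
Step ratio: r(k) = \frac{1}{2} * (k-\frac{5}{3}) (k-\frac{6}{5}) / [(k-\frac{14}{15}) (k+1)] ; factor over Q: parameters, x = \frac{1}{2}, and C = \frac{8}{5}.


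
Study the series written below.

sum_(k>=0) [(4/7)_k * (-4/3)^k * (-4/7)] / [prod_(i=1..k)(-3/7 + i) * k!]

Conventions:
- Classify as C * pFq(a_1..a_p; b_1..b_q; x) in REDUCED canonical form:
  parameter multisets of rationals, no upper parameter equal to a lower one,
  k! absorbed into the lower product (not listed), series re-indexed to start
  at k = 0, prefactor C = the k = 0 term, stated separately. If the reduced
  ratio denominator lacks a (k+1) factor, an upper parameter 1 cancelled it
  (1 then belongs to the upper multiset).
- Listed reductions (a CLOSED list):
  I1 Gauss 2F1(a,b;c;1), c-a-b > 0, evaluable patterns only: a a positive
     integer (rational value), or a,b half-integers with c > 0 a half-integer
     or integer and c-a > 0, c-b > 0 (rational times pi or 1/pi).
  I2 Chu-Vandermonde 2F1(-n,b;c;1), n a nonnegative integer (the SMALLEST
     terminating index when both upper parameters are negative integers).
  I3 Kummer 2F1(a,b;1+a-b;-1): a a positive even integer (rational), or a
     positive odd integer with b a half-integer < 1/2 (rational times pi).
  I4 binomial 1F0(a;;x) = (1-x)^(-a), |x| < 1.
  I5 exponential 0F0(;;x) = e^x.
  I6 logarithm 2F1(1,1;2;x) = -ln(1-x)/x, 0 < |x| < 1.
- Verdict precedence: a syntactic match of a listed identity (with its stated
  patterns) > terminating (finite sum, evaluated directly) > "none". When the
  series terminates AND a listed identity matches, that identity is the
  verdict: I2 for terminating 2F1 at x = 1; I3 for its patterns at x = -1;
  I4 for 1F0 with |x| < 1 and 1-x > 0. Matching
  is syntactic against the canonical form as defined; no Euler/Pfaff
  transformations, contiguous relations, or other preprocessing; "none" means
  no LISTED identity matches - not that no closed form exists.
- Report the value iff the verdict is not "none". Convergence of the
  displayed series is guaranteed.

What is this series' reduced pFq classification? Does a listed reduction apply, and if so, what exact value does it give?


Canonical form: C = -4/7 times 0F0 with upper {-}, lower {-}, x = -4/3. Verdict at x = -4/3: the exponential series (I5) matches (the 0F0 exponential series at x = -4/3). Sum: (-4/7) * e^(-4/3).

Key observation: with t_0 = -4/7, the parameter 4/7 appears in both the upper and lower lists and cancels.
Step ratio: r(k) = (-4/3) * 1 / [(k+1)] - rational in k, leading ratio (-4/3); with t_0 = -4/7, classification follows.
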